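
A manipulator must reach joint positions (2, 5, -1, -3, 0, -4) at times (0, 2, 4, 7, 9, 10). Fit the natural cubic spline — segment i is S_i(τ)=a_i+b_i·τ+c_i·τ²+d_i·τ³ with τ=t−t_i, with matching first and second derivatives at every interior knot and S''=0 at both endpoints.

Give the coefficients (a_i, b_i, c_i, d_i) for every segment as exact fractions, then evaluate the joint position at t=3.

  seg 0: a=2 b=15787/5736 c=0 d=-7183/22944
  seg 1: a=5 b=-2881/2868 c=-7183/3824 d=10103/22944
  seg 2: a=-1 b=-18551/5736 c=365/478 d=529/17208
  seg 3: a=-3 b=6245/2868 c=1989/1912 d=-3955/5736
  seg 4: a=0 b=-5551/2868 c=-5921/1912 d=5921/5736
S(3) = 19559/7648

Δ: Δ0=3/2, Δ1=-3, Δ2=-2/3, Δ3=3/2, Δ4=-4
row 1: diag=8, rhs=-27; c'=1/4, d'=-27/8
row 2: denom=10−2·1/4=19/2; d'=(14−2·-27/8)/(19/2)=83/38
row 3: denom=10−3·6/19=172/19; d'=(13−3·83/38)/(172/19)=245/344
row 4: denom=6−2·19/86=239/43; d'=(-33−2·245/344)/(239/43)=-5921/956
back: M4=-5921/956
back: M3=245/344−19/86·-5921/956=1989/956
back: M2=83/38−6/19·1989/956=365/239
back: M1=-27/8−1/4·365/239=-7183/1912
M: M0=0, M1=-7183/1912, M2=365/239, M3=1989/956, M4=-5921/956, M5=0
seg 0: a=2, c=M0/2=0, d=(M1−M0)/(6·2)=-7183/22944, b=Δ0−h0·(2M0+M1)/6=15787/5736
seg 1: a=5, c=M1/2=-7183/3824, d=(M2−M1)/(6·2)=10103/22944, b=Δ1−h1·(2M1+M2)/6=-2881/2868
seg 2: a=-1, c=M2/2=365/478, d=(M3−M2)/(6·3)=529/17208, b=Δ2−h2·(2M2+M3)/6=-18551/5736
seg 3: a=-3, c=M3/2=1989/1912, d=(M4−M3)/(6·2)=-3955/5736, b=Δ3−h3·(2M3+M4)/6=6245/2868
seg 4: a=0, c=M4/2=-5921/1912, d=(M5−M4)/(6·1)=5921/5736, b=Δ4−h4·(2M4+M5)/6=-5551/2868
t_q=3 → seg 1, τ=1; S=5+-2881/2868·τ+-7183/3824·τ²+10103/22944·τ³=19559/7648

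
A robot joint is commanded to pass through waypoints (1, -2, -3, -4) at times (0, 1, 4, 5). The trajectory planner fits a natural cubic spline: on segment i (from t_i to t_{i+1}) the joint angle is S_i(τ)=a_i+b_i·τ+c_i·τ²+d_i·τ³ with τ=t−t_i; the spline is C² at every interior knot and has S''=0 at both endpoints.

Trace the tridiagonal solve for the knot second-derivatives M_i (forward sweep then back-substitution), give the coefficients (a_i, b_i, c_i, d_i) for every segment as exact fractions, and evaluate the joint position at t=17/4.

  seg 0: a=1 b=-113/33 c=0 d=14/33
  seg 1: a=-2 b=-71/33 c=14/11 d=-2/9
  seg 2: a=-3 b=-17/33 c=-8/11 d=8/33
S(17/4) = -279/88

Δ: Δ0=-3, Δ1=-1/3, Δ2=-1
row 1: diag=8, rhs=16; c'=3/8, d'=2
row 2: denom=8−3·3/8=55/8; d'=(-4−3·2)/(55/8)=-16/11
back: M2=-16/11
back: M1=2−3/8·-16/11=28/11
M: M0=0, M1=28/11, M2=-16/11, M3=0
seg 0: a=1, c=M0/2=0, d=(M1−M0)/(6·1)=14/33, b=Δ0−h0·(2M0+M1)/6=-113/33
seg 1: a=-2, c=M1/2=14/11, d=(M2−M1)/(6·3)=-2/9, b=Δ1−h1·(2M1+M2)/6=-71/33
seg 2: a=-3, c=M2/2=-8/11, d=(M3−M2)/(6·1)=8/33, b=Δ2−h2·(2M2+M3)/6=-17/33
t_q=17/4 → seg 2, τ=1/4; S=-3+-17/33·τ+-8/11·τ²+8/33·τ³=-279/88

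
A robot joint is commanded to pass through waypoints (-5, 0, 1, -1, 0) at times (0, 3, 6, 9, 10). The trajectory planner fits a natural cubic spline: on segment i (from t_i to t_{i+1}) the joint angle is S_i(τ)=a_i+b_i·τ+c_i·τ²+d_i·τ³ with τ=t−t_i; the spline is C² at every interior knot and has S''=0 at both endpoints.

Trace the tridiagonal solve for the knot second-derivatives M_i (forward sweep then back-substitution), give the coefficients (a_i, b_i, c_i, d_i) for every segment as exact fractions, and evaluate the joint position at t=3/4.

Δ: Δ0=5/3, Δ1=1/3, Δ2=-2/3, Δ3=1
row 1: diag=12, rhs=-8; c'=1/4, d'=-2/3
row 2: denom=12−3·1/4=45/4; d'=(-6−3·-2/3)/(45/4)=-16/45
row 3: denom=8−3·4/15=36/5; d'=(10−3·-16/45)/(36/5)=83/54
back: M3=83/54
back: M2=-16/45−4/15·83/54=-62/81
back: M1=-2/3−1/4·-62/81=-77/162
M: M0=0, M1=-77/162, M2=-62/81, M3=83/54, M4=0
seg 0: a=-5, c=M0/2=0, d=(M1−M0)/(6·3)=-77/2916, b=Δ0−h0·(2M0+M1)/6=617/324
seg 1: a=0, c=M1/2=-77/324, d=(M2−M1)/(6·3)=-47/2916, b=Δ1−h1·(2M1+M2)/6=193/162
seg 2: a=1, c=M2/2=-31/81, d=(M3−M2)/(6·3)=373/2916, b=Δ2−h2·(2M2+M3)/6=-217/324
seg 3: a=-1, c=M3/2=83/108, d=(M4−M3)/(6·1)=-83/324, b=Δ3−h3·(2M3+M4)/6=79/162
t_q=3/4 → seg 0, τ=3/4; S=-5+617/324·τ+0·τ²+-77/2916·τ³=-8255/2304

  seg 0: a=-5 b=617/324 c=0 d=-77/2916
  seg 1: a=0 b=193/162 c=-77/324 d=-47/2916
  seg 2: a=1 b=-217/324 c=-31/81 d=373/2916
  seg 3: a=-1 b=79/162 c=83/108 d=-83/324
S(3/4) = -8255/2304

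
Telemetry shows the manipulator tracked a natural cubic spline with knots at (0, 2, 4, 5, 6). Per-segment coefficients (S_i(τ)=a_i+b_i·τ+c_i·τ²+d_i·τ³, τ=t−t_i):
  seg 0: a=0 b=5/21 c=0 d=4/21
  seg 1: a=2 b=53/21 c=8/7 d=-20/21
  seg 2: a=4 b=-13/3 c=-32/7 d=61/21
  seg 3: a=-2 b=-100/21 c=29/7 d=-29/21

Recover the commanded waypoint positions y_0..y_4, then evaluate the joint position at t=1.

y_0=0 y_1=2 y_2=4 y_3=-2 y_4=-4
S(1) = 3/7

y_0 = S_0(0) = a_0 = 0
y_1 = S_1(0) = a_1 = 2
y_2 = S_2(0) = a_2 = 4
y_3 = S_3(0) = a_3 = -2
y_4 = S_3(1) = -4
t_q=1 is in segment 0 (τ=1); S_0(τ)=3/7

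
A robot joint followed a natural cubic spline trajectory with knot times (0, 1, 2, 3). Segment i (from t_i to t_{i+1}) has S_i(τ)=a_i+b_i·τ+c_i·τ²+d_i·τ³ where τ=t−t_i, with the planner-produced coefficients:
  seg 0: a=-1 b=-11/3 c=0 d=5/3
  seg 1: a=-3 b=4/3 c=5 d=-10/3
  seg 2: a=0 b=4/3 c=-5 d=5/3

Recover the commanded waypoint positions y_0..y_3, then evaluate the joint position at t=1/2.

y_0=-1 y_1=-3 y_2=0 y_3=-2
S(1/2) = -21/8

y_0 = S_0(0) = a_0 = -1
y_1 = S_1(0) = a_1 = -3
y_2 = S_2(0) = a_2 = 0
y_3 = S_2(1) = -2
t_q=1/2 is in segment 0 (τ=1/2); S_0(τ)=-21/8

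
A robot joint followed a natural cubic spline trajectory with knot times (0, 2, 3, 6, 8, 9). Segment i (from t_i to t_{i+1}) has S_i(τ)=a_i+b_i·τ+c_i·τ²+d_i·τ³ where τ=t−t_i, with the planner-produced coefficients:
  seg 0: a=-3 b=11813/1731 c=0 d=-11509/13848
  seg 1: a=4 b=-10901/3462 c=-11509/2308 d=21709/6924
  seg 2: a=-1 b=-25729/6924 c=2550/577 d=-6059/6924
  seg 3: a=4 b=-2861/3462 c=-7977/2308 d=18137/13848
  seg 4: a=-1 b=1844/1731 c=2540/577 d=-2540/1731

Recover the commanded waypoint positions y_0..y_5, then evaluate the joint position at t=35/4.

y_0=-3 y_1=4 y_2=-1 y_3=4 y_4=-1 y_5=3
S(35/4) = 15289/9232

y_0 = S_0(0) = a_0 = -3
y_1 = S_1(0) = a_1 = 4
y_2 = S_2(0) = a_2 = -1
y_3 = S_3(0) = a_3 = 4
y_4 = S_4(0) = a_4 = -1
y_5 = S_4(1) = 3
t_q=35/4 is in segment 4 (τ=3/4); S_4(τ)=15289/9232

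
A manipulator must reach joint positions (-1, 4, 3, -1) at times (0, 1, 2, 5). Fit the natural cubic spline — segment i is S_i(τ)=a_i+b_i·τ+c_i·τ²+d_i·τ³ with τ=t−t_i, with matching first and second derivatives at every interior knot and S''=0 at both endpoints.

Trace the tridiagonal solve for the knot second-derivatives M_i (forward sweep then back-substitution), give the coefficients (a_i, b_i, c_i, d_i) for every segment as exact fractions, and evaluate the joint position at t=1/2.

  seg 0: a=-1 b=608/93 c=0 d=-143/93
  seg 1: a=4 b=179/93 c=-143/31 d=157/93
  seg 2: a=3 b=-208/93 c=14/31 d=-14/279
S(1/2) = 515/248

Δ: Δ0=5, Δ1=-1, Δ2=-4/3
row 1: diag=4, rhs=-36; c'=1/4, d'=-9
row 2: denom=8−1·1/4=31/4; d'=(-2−1·-9)/(31/4)=28/31
back: M2=28/31
back: M1=-9−1/4·28/31=-286/31
M: M0=0, M1=-286/31, M2=28/31, M3=0
seg 0: a=-1, c=M0/2=0, d=(M1−M0)/(6·1)=-143/93, b=Δ0−h0·(2M0+M1)/6=608/93
seg 1: a=4, c=M1/2=-143/31, d=(M2−M1)/(6·1)=157/93, b=Δ1−h1·(2M1+M2)/6=179/93
seg 2: a=3, c=M2/2=14/31, d=(M3−M2)/(6·3)=-14/279, b=Δ2−h2·(2M2+M3)/6=-208/93
t_q=1/2 → seg 0, τ=1/2; S=-1+608/93·τ+0·τ²+-143/93·τ³=515/248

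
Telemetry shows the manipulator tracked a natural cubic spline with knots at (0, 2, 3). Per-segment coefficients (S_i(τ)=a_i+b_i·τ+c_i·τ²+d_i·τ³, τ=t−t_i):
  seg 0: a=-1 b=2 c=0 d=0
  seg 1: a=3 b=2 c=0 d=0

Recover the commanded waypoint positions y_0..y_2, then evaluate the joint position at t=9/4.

y_0=-1 y_1=3 y_2=5
S(9/4) = 7/2

y_0 = S_0(0) = a_0 = -1
y_1 = S_1(0) = a_1 = 3
y_2 = S_1(1) = 5
t_q=9/4 is in segment 1 (τ=1/4); S_1(τ)=7/2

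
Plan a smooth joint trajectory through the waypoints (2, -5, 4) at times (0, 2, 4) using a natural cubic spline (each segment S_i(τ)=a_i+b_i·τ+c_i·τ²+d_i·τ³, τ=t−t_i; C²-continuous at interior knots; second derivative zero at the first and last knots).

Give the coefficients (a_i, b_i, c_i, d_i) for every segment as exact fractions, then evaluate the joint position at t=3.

Δ: Δ0=-7/2, Δ1=9/2
row 1: diag=8, rhs=48; c'=1/4, d'=6
back: M1=6
M: M0=0, M1=6, M2=0
seg 0: a=2, c=M0/2=0, d=(M1−M0)/(6·2)=1/2, b=Δ0−h0·(2M0+M1)/6=-11/2
seg 1: a=-5, c=M1/2=3, d=(M2−M1)/(6·2)=-1/2, b=Δ1−h1·(2M1+M2)/6=1/2
t_q=3 → seg 1, τ=1; S=-5+1/2·τ+3·τ²+-1/2·τ³=-2

  seg 0: a=2 b=-11/2 c=0 d=1/2
  seg 1: a=-5 b=1/2 c=3 d=-1/2
S(3) = -2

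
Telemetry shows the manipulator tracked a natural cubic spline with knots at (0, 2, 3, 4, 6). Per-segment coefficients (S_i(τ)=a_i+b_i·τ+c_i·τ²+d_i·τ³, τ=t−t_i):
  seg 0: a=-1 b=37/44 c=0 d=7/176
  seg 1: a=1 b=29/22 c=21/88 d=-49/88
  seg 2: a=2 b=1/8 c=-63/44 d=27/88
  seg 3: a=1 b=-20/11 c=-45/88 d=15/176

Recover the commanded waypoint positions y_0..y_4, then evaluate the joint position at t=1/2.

y_0 = S_0(0) = a_0 = -1
y_1 = S_1(0) = a_1 = 1
y_2 = S_2(0) = a_2 = 2
y_3 = S_3(0) = a_3 = 1
y_4 = S_3(2) = -4
t_q=1/2 is in segment 0 (τ=1/2); S_0(τ)=-809/1408

y_0=-1 y_1=1 y_2=2 y_3=1 y_4=-4
S(1/2) = -809/1408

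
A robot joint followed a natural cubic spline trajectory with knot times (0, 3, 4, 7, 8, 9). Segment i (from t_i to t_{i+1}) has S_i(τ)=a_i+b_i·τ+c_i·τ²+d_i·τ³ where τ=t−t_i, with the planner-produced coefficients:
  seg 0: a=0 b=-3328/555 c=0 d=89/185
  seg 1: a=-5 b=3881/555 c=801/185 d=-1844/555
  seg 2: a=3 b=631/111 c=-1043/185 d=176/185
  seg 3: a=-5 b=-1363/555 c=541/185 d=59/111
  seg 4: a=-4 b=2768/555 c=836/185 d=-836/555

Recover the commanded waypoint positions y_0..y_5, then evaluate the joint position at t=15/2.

y_0 = S_0(0) = a_0 = 0
y_1 = S_1(0) = a_1 = -5
y_2 = S_2(0) = a_2 = 3
y_3 = S_3(0) = a_3 = -5
y_4 = S_4(0) = a_4 = -4
y_5 = S_4(1) = 4
t_q=15/2 is in segment 3 (τ=1/2); S_3(τ)=-8037/1480

y_0=0 y_1=-5 y_2=3 y_3=-5 y_4=-4 y_5=4
S(15/2) = -8037/1480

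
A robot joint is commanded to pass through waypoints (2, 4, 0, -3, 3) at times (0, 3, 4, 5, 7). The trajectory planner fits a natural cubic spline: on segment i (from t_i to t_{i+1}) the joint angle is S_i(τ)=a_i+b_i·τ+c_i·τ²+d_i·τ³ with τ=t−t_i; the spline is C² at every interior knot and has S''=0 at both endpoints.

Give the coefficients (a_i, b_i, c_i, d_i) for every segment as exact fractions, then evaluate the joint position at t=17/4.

Δ: Δ0=2/3, Δ1=-4, Δ2=-3, Δ3=3
row 1: diag=8, rhs=-28; c'=1/8, d'=-7/2
row 2: denom=4−1·1/8=31/8; d'=(6−1·-7/2)/(31/8)=76/31
row 3: denom=6−1·8/31=178/31; d'=(36−1·76/31)/(178/31)=520/89
back: M3=520/89
back: M2=76/31−8/31·520/89=84/89
back: M1=-7/2−1/8·84/89=-322/89
M: M0=0, M1=-322/89, M2=84/89, M3=520/89, M4=0
seg 0: a=2, c=M0/2=0, d=(M1−M0)/(6·3)=-161/801, b=Δ0−h0·(2M0+M1)/6=661/267
seg 1: a=4, c=M1/2=-161/89, d=(M2−M1)/(6·1)=203/267, b=Δ1−h1·(2M1+M2)/6=-788/267
seg 2: a=0, c=M2/2=42/89, d=(M3−M2)/(6·1)=218/267, b=Δ2−h2·(2M2+M3)/6=-1145/267
seg 3: a=-3, c=M3/2=260/89, d=(M4−M3)/(6·2)=-130/267, b=Δ3−h3·(2M3+M4)/6=-239/267
t_q=17/4 → seg 2, τ=1/4; S=0+-1145/267·τ+42/89·τ²+218/267·τ³=-2933/2848

  seg 0: a=2 b=661/267 c=0 d=-161/801
  seg 1: a=4 b=-788/267 c=-161/89 d=203/267
  seg 2: a=0 b=-1145/267 c=42/89 d=218/267
  seg 3: a=-3 b=-239/267 c=260/89 d=-130/267
S(17/4) = -2933/2848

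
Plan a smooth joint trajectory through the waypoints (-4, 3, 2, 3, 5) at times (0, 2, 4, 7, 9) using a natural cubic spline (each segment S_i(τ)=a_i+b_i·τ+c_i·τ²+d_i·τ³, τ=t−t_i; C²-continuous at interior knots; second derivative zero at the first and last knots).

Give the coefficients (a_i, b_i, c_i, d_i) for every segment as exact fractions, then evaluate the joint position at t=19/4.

Δ: Δ0=7/2, Δ1=-1/2, Δ2=1/3, Δ3=1
row 1: diag=8, rhs=-24; c'=1/4, d'=-3
row 2: denom=10−2·1/4=19/2; d'=(5−2·-3)/(19/2)=22/19
row 3: denom=10−3·6/19=172/19; d'=(4−3·22/19)/(172/19)=5/86
back: M3=5/86
back: M2=22/19−6/19·5/86=49/43
back: M1=-3−1/4·49/43=-565/172
M: M0=0, M1=-565/172, M2=49/43, M3=5/86, M4=0
seg 0: a=-4, c=M0/2=0, d=(M1−M0)/(6·2)=-565/2064, b=Δ0−h0·(2M0+M1)/6=2371/516
seg 1: a=3, c=M1/2=-565/344, d=(M2−M1)/(6·2)=761/2064, b=Δ1−h1·(2M1+M2)/6=169/129
seg 2: a=2, c=M2/2=49/86, d=(M3−M2)/(6·3)=-31/516, b=Δ2−h2·(2M2+M3)/6=-431/516
seg 3: a=3, c=M3/2=5/172, d=(M4−M3)/(6·2)=-5/1032, b=Δ3−h3·(2M3+M4)/6=124/129
t_q=19/4 → seg 2, τ=3/4; S=2+-431/516·τ+49/86·τ²+-31/516·τ³=18369/11008

  seg 0: a=-4 b=2371/516 c=0 d=-565/2064
  seg 1: a=3 b=169/129 c=-565/344 d=761/2064
  seg 2: a=2 b=-431/516 c=49/86 d=-31/516
  seg 3: a=3 b=124/129 c=5/172 d=-5/1032
S(19/4) = 18369/11008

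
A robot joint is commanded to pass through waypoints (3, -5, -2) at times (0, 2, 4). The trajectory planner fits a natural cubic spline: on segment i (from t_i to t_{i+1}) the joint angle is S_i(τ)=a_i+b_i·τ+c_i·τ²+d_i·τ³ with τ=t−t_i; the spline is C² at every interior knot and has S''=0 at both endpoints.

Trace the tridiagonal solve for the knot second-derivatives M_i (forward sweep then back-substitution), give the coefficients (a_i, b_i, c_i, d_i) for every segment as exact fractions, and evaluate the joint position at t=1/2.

Δ: Δ0=-4, Δ1=3/2
row 1: diag=8, rhs=33; c'=1/4, d'=33/8
back: M1=33/8
M: M0=0, M1=33/8, M2=0
seg 0: a=3, c=M0/2=0, d=(M1−M0)/(6·2)=11/32, b=Δ0−h0·(2M0+M1)/6=-43/8
seg 1: a=-5, c=M1/2=33/16, d=(M2−M1)/(6·2)=-11/32, b=Δ1−h1·(2M1+M2)/6=-5/4
t_q=1/2 → seg 0, τ=1/2; S=3+-43/8·τ+0·τ²+11/32·τ³=91/256

  seg 0: a=3 b=-43/8 c=0 d=11/32
  seg 1: a=-5 b=-5/4 c=33/16 d=-11/32
S(1/2) = 91/256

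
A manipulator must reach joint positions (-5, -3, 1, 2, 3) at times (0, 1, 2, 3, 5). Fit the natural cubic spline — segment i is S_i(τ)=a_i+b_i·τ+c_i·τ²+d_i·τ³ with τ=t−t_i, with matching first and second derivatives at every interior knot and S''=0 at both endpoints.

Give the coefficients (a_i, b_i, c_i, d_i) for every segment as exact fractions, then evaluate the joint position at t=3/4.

  seg 0: a=-5 b=217/172 c=0 d=127/172
  seg 1: a=-3 b=299/86 c=381/172 d=-291/172
  seg 2: a=1 b=487/172 c=-123/43 d=177/172
  seg 3: a=2 b=17/86 c=39/172 d=-13/344
S(3/4) = -41195/11008

Δ: Δ0=2, Δ1=4, Δ2=1, Δ3=1/2
row 1: diag=4, rhs=12; c'=1/4, d'=3
row 2: denom=4−1·1/4=15/4; d'=(-18−1·3)/(15/4)=-28/5
row 3: denom=6−1·4/15=86/15; d'=(-3−1·-28/5)/(86/15)=39/86
back: M3=39/86
back: M2=-28/5−4/15·39/86=-246/43
back: M1=3−1/4·-246/43=381/86
M: M0=0, M1=381/86, M2=-246/43, M3=39/86, M4=0
seg 0: a=-5, c=M0/2=0, d=(M1−M0)/(6·1)=127/172, b=Δ0−h0·(2M0+M1)/6=217/172
seg 1: a=-3, c=M1/2=381/172, d=(M2−M1)/(6·1)=-291/172, b=Δ1−h1·(2M1+M2)/6=299/86
seg 2: a=1, c=M2/2=-123/43, d=(M3−M2)/(6·1)=177/172, b=Δ2−h2·(2M2+M3)/6=487/172
seg 3: a=2, c=M3/2=39/172, d=(M4−M3)/(6·2)=-13/344, b=Δ3−h3·(2M3+M4)/6=17/86
t_q=3/4 → seg 0, τ=3/4; S=-5+217/172·τ+0·τ²+127/172·τ³=-41195/11008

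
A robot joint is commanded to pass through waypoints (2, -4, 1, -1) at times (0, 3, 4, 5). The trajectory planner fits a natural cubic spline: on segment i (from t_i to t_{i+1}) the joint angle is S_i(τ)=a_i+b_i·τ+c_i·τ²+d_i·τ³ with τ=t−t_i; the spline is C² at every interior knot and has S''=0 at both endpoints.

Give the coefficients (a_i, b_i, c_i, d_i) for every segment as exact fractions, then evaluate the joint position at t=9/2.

Δ: Δ0=-2, Δ1=5, Δ2=-2
row 1: diag=8, rhs=42; c'=1/8, d'=21/4
row 2: denom=4−1·1/8=31/8; d'=(-42−1·21/4)/(31/8)=-378/31
back: M2=-378/31
back: M1=21/4−1/8·-378/31=210/31
M: M0=0, M1=210/31, M2=-378/31, M3=0
seg 0: a=2, c=M0/2=0, d=(M1−M0)/(6·3)=35/93, b=Δ0−h0·(2M0+M1)/6=-167/31
seg 1: a=-4, c=M1/2=105/31, d=(M2−M1)/(6·1)=-98/31, b=Δ1−h1·(2M1+M2)/6=148/31
seg 2: a=1, c=M2/2=-189/31, d=(M3−M2)/(6·1)=63/31, b=Δ2−h2·(2M2+M3)/6=64/31
t_q=9/2 → seg 2, τ=1/2; S=1+64/31·τ+-189/31·τ²+63/31·τ³=189/248

  seg 0: a=2 b=-167/31 c=0 d=35/93
  seg 1: a=-4 b=148/31 c=105/31 d=-98/31
  seg 2: a=1 b=64/31 c=-189/31 d=63/31
S(9/2) = 189/248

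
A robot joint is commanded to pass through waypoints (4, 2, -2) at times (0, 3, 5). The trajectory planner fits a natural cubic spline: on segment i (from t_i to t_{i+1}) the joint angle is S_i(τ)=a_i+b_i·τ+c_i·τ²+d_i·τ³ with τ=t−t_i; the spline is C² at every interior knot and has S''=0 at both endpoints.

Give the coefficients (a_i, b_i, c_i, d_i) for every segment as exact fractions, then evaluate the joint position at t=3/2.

  seg 0: a=4 b=-4/15 c=0 d=-2/45
  seg 1: a=2 b=-22/15 c=-2/5 d=1/15
S(3/2) = 69/20

Δ: Δ0=-2/3, Δ1=-2
row 1: diag=10, rhs=-8; c'=1/5, d'=-4/5
back: M1=-4/5
M: M0=0, M1=-4/5, M2=0
seg 0: a=4, c=M0/2=0, d=(M1−M0)/(6·3)=-2/45, b=Δ0−h0·(2M0+M1)/6=-4/15
seg 1: a=2, c=M1/2=-2/5, d=(M2−M1)/(6·2)=1/15, b=Δ1−h1·(2M1+M2)/6=-22/15
t_q=3/2 → seg 0, τ=3/2; S=4+-4/15·τ+0·τ²+-2/45·τ³=69/20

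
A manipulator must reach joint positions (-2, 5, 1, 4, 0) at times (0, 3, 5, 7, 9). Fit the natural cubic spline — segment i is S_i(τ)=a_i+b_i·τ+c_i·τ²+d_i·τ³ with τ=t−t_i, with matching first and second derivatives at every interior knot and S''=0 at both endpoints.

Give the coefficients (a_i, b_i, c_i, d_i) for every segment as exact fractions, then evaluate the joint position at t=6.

Δ: Δ0=7/3, Δ1=-2, Δ2=3/2, Δ3=-2
row 1: diag=10, rhs=-26; c'=1/5, d'=-13/5
row 2: denom=8−2·1/5=38/5; d'=(21−2·-13/5)/(38/5)=131/38
row 3: denom=8−2·5/19=142/19; d'=(-21−2·131/38)/(142/19)=-265/71
back: M3=-265/71
back: M2=131/38−5/19·-265/71=629/142
back: M1=-13/5−1/5·629/142=-495/142
M: M0=0, M1=-495/142, M2=629/142, M3=-265/71, M4=0
seg 0: a=-2, c=M0/2=0, d=(M1−M0)/(6·3)=-55/284, b=Δ0−h0·(2M0+M1)/6=3473/852
seg 1: a=5, c=M1/2=-495/284, d=(M2−M1)/(6·2)=281/426, b=Δ1−h1·(2M1+M2)/6=-491/426
seg 2: a=1, c=M2/2=629/284, d=(M3−M2)/(6·2)=-1159/1704, b=Δ2−h2·(2M2+M3)/6=-89/426
seg 3: a=4, c=M3/2=-265/142, d=(M4−M3)/(6·2)=265/852, b=Δ3−h3·(2M3+M4)/6=104/213
t_q=6 → seg 2, τ=1; S=1+-89/426·τ+629/284·τ²+-1159/1704·τ³=1321/568

  seg 0: a=-2 b=3473/852 c=0 d=-55/284
  seg 1: a=5 b=-491/426 c=-495/284 d=281/426
  seg 2: a=1 b=-89/426 c=629/284 d=-1159/1704
  seg 3: a=4 b=104/213 c=-265/142 d=265/852
S(6) = 1321/568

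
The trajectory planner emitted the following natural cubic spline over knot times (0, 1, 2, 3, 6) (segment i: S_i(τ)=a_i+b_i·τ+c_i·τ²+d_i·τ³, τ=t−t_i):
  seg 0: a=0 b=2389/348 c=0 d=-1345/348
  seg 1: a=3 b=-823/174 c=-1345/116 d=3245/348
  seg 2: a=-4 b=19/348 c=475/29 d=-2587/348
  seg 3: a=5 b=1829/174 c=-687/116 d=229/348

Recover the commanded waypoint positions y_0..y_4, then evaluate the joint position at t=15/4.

y_0 = S_0(0) = a_0 = 0
y_1 = S_1(0) = a_1 = 3
y_2 = S_2(0) = a_2 = -4
y_3 = S_3(0) = a_3 = 5
y_4 = S_3(3) = 1
t_q=15/4 is in segment 3 (τ=3/4); S_3(τ)=72977/7424

y_0=0 y_1=3 y_2=-4 y_3=5 y_4=1
S(15/4) = 72977/7424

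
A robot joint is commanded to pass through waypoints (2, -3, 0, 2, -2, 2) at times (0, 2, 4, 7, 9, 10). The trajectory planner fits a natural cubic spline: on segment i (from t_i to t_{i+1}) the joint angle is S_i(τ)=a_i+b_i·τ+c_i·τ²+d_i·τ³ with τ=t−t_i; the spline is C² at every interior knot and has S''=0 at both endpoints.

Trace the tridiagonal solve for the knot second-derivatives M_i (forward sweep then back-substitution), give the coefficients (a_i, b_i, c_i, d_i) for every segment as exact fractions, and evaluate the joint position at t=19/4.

Δ: Δ0=-5/2, Δ1=3/2, Δ2=2/3, Δ3=-2, Δ4=4
row 1: diag=8, rhs=24; c'=1/4, d'=3
row 2: denom=10−2·1/4=19/2; d'=(-5−2·3)/(19/2)=-22/19
row 3: denom=10−3·6/19=172/19; d'=(-16−3·-22/19)/(172/19)=-119/86
row 4: denom=6−2·19/86=239/43; d'=(36−2·-119/86)/(239/43)=1667/239
back: M4=1667/239
back: M3=-119/86−19/86·1667/239=-699/239
back: M2=-22/19−6/19·-699/239=-56/239
back: M1=3−1/4·-56/239=731/239
M: M0=0, M1=731/239, M2=-56/239, M3=-699/239, M4=1667/239, M5=0
seg 0: a=2, c=M0/2=0, d=(M1−M0)/(6·2)=731/2868, b=Δ0−h0·(2M0+M1)/6=-5047/1434
seg 1: a=-3, c=M1/2=731/478, d=(M2−M1)/(6·2)=-787/2868, b=Δ1−h1·(2M1+M2)/6=-661/1434
seg 2: a=0, c=M2/2=-28/239, d=(M3−M2)/(6·3)=-643/4302, b=Δ2−h2·(2M2+M3)/6=3389/1434
seg 3: a=2, c=M3/2=-699/478, d=(M4−M3)/(6·2)=1183/1434, b=Δ3−h3·(2M3+M4)/6=-1703/717
seg 4: a=-2, c=M4/2=1667/478, d=(M5−M4)/(6·1)=-1667/1434, b=Δ4−h4·(2M4+M5)/6=1201/717
t_q=19/4 → seg 2, τ=3/4; S=0+3389/1434·τ+-28/239·τ²+-643/4302·τ³=50279/30592

  seg 0: a=2 b=-5047/1434 c=0 d=731/2868
  seg 1: a=-3 b=-661/1434 c=731/478 d=-787/2868
  seg 2: a=0 b=3389/1434 c=-28/239 d=-643/4302
  seg 3: a=2 b=-1703/717 c=-699/478 d=1183/1434
  seg 4: a=-2 b=1201/717 c=1667/478 d=-1667/1434
S(19/4) = 50279/30592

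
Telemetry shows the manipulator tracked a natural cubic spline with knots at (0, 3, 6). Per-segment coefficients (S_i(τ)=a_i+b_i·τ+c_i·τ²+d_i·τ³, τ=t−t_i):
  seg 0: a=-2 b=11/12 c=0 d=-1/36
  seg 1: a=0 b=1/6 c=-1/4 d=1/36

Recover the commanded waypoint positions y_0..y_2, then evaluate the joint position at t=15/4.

y_0 = S_0(0) = a_0 = -2
y_1 = S_1(0) = a_1 = 0
y_2 = S_1(3) = -1
t_q=15/4 is in segment 1 (τ=3/4); S_1(τ)=-1/256

y_0=-2 y_1=0 y_2=-1
S(15/4) = -1/256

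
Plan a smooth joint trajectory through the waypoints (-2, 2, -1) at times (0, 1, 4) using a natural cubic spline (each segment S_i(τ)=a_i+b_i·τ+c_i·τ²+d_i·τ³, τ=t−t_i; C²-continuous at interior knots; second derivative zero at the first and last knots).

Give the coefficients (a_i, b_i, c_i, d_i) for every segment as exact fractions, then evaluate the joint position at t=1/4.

Δ: Δ0=4, Δ1=-1
row 1: diag=8, rhs=-30; c'=3/8, d'=-15/4
back: M1=-15/4
M: M0=0, M1=-15/4, M2=0
seg 0: a=-2, c=M0/2=0, d=(M1−M0)/(6·1)=-5/8, b=Δ0−h0·(2M0+M1)/6=37/8
seg 1: a=2, c=M1/2=-15/8, d=(M2−M1)/(6·3)=5/24, b=Δ1−h1·(2M1+M2)/6=11/4
t_q=1/4 → seg 0, τ=1/4; S=-2+37/8·τ+0·τ²+-5/8·τ³=-437/512

  seg 0: a=-2 b=37/8 c=0 d=-5/8
  seg 1: a=2 b=11/4 c=-15/8 d=5/24
S(1/4) = -437/512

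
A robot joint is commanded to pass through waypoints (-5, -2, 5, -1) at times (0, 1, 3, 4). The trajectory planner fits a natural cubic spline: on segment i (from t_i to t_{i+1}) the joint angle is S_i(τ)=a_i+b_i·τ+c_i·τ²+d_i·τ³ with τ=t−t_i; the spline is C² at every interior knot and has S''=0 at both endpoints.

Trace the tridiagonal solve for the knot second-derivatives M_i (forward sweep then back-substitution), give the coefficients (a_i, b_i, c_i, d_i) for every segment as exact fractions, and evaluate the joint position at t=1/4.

  seg 0: a=-5 b=37/16 c=0 d=11/16
  seg 1: a=-2 b=35/8 c=33/16 d=-5/4
  seg 2: a=5 b=-19/8 c=-87/16 d=29/16
S(1/4) = -4517/1024

Δ: Δ0=3, Δ1=7/2, Δ2=-6
row 1: diag=6, rhs=3; c'=1/3, d'=1/2
row 2: denom=6−2·1/3=16/3; d'=(-57−2·1/2)/(16/3)=-87/8
back: M2=-87/8
back: M1=1/2−1/3·-87/8=33/8
M: M0=0, M1=33/8, M2=-87/8, M3=0
seg 0: a=-5, c=M0/2=0, d=(M1−M0)/(6·1)=11/16, b=Δ0−h0·(2M0+M1)/6=37/16
seg 1: a=-2, c=M1/2=33/16, d=(M2−M1)/(6·2)=-5/4, b=Δ1−h1·(2M1+M2)/6=35/8
seg 2: a=5, c=M2/2=-87/16, d=(M3−M2)/(6·1)=29/16, b=Δ2−h2·(2M2+M3)/6=-19/8
t_q=1/4 → seg 0, τ=1/4; S=-5+37/16·τ+0·τ²+11/16·τ³=-4517/1024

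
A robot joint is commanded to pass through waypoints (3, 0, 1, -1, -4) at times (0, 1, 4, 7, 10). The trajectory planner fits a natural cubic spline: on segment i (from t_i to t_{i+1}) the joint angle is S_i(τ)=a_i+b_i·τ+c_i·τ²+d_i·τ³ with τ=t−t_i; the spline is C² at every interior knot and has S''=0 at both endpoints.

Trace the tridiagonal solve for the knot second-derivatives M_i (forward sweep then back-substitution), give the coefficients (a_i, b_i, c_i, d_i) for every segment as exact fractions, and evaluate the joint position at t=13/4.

Δ: Δ0=-3, Δ1=1/3, Δ2=-2/3, Δ3=-1
row 1: diag=8, rhs=20; c'=3/8, d'=5/2
row 2: denom=12−3·3/8=87/8; d'=(-6−3·5/2)/(87/8)=-36/29
row 3: denom=12−3·8/29=324/29; d'=(-2−3·-36/29)/(324/29)=25/162
back: M3=25/162
back: M2=-36/29−8/29·25/162=-104/81
back: M1=5/2−3/8·-104/81=161/54
M: M0=0, M1=161/54, M2=-104/81, M3=25/162, M4=0
seg 0: a=3, c=M0/2=0, d=(M1−M0)/(6·1)=161/324, b=Δ0−h0·(2M0+M1)/6=-1133/324
seg 1: a=0, c=M1/2=161/108, d=(M2−M1)/(6·3)=-691/2916, b=Δ1−h1·(2M1+M2)/6=-325/162
seg 2: a=1, c=M2/2=-52/81, d=(M3−M2)/(6·3)=233/2916, b=Δ2−h2·(2M2+M3)/6=175/324
seg 3: a=-1, c=M3/2=25/324, d=(M4−M3)/(6·3)=-25/2916, b=Δ3−h3·(2M3+M4)/6=-187/162
t_q=13/4 → seg 1, τ=9/4; S=0+-325/162·τ+161/108·τ²+-691/2916·τ³=769/2304

  seg 0: a=3 b=-1133/324 c=0 d=161/324
  seg 1: a=0 b=-325/162 c=161/108 d=-691/2916
  seg 2: a=1 b=175/324 c=-52/81 d=233/2916
  seg 3: a=-1 b=-187/162 c=25/324 d=-25/2916
S(13/4) = 769/2304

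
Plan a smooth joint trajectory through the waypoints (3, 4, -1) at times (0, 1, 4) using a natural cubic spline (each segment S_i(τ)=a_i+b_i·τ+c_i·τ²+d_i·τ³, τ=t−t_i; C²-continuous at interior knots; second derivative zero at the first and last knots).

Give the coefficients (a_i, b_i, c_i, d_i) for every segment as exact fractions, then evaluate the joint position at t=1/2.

  seg 0: a=3 b=4/3 c=0 d=-1/3
  seg 1: a=4 b=1/3 c=-1 d=1/9
S(1/2) = 29/8

Δ: Δ0=1, Δ1=-5/3
row 1: diag=8, rhs=-16; c'=3/8, d'=-2
back: M1=-2
M: M0=0, M1=-2, M2=0
seg 0: a=3, c=M0/2=0, d=(M1−M0)/(6·1)=-1/3, b=Δ0−h0·(2M0+M1)/6=4/3
seg 1: a=4, c=M1/2=-1, d=(M2−M1)/(6·3)=1/9, b=Δ1−h1·(2M1+M2)/6=1/3
t_q=1/2 → seg 0, τ=1/2; S=3+4/3·τ+0·τ²+-1/3·τ³=29/8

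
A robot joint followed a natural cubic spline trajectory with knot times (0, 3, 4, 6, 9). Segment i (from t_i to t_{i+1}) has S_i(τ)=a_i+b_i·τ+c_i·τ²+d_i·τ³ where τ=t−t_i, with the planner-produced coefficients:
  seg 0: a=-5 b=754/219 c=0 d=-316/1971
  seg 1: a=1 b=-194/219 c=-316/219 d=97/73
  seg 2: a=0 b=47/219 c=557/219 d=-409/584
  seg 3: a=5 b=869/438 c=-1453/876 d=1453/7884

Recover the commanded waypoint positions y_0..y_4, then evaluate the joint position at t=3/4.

y_0=-5 y_1=1 y_2=0 y_3=5 y_4=1
S(3/4) = -2903/1168

y_0 = S_0(0) = a_0 = -5
y_1 = S_1(0) = a_1 = 1
y_2 = S_2(0) = a_2 = 0
y_3 = S_3(0) = a_3 = 5
y_4 = S_3(3) = 1
t_q=3/4 is in segment 0 (τ=3/4); S_0(τ)=-2903/1168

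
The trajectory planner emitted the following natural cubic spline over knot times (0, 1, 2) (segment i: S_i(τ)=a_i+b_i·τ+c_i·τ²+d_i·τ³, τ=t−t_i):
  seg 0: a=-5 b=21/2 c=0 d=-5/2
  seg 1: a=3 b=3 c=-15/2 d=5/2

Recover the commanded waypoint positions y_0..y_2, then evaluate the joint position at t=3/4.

y_0 = S_0(0) = a_0 = -5
y_1 = S_1(0) = a_1 = 3
y_2 = S_1(1) = 1
t_q=3/4 is in segment 0 (τ=3/4); S_0(τ)=233/128

y_0=-5 y_1=3 y_2=1
S(3/4) = 233/128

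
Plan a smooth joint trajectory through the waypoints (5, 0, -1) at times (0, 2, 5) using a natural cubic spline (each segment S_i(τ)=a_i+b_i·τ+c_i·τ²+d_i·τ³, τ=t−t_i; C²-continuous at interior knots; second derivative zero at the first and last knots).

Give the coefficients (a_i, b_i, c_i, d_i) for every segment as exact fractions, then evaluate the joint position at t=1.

Δ: Δ0=-5/2, Δ1=-1/3
row 1: diag=10, rhs=13; c'=3/10, d'=13/10
back: M1=13/10
M: M0=0, M1=13/10, M2=0
seg 0: a=5, c=M0/2=0, d=(M1−M0)/(6·2)=13/120, b=Δ0−h0·(2M0+M1)/6=-44/15
seg 1: a=0, c=M1/2=13/20, d=(M2−M1)/(6·3)=-13/180, b=Δ1−h1·(2M1+M2)/6=-49/30
t_q=1 → seg 0, τ=1; S=5+-44/15·τ+0·τ²+13/120·τ³=87/40

  seg 0: a=5 b=-44/15 c=0 d=13/120
  seg 1: a=0 b=-49/30 c=13/20 d=-13/180
S(1) = 87/40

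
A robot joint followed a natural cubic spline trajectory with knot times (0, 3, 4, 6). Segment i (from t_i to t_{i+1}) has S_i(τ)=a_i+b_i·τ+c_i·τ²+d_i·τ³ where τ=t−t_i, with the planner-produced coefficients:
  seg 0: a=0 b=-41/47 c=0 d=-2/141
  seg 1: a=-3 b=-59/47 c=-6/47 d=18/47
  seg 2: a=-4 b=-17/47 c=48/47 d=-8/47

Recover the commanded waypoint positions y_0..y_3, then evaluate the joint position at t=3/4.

y_0 = S_0(0) = a_0 = 0
y_1 = S_1(0) = a_1 = -3
y_2 = S_2(0) = a_2 = -4
y_3 = S_2(2) = -2
t_q=3/4 is in segment 0 (τ=3/4); S_0(τ)=-993/1504

y_0=0 y_1=-3 y_2=-4 y_3=-2
S(3/4) = -993/1504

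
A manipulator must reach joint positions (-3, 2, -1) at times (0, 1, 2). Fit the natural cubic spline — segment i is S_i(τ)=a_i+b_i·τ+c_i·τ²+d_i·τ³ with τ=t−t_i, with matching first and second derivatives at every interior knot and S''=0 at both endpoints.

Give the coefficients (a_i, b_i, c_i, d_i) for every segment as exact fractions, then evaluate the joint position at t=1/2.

Δ: Δ0=5, Δ1=-3
row 1: diag=4, rhs=-48; c'=1/4, d'=-12
back: M1=-12
M: M0=0, M1=-12, M2=0
seg 0: a=-3, c=M0/2=0, d=(M1−M0)/(6·1)=-2, b=Δ0−h0·(2M0+M1)/6=7
seg 1: a=2, c=M1/2=-6, d=(M2−M1)/(6·1)=2, b=Δ1−h1·(2M1+M2)/6=1
t_q=1/2 → seg 0, τ=1/2; S=-3+7·τ+0·τ²+-2·τ³=1/4

  seg 0: a=-3 b=7 c=0 d=-2
  seg 1: a=2 b=1 c=-6 d=2
S(1/2) = 1/4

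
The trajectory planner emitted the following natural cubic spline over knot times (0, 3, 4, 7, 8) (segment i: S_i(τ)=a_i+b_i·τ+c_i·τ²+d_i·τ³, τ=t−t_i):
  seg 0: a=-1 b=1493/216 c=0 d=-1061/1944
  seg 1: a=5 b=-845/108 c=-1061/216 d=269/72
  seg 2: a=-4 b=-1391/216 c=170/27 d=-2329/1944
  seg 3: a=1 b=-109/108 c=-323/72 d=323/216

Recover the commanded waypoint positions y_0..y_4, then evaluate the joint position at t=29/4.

y_0=-1 y_1=5 y_2=-4 y_3=1 y_4=-3
S(29/4) = 2261/4608

y_0 = S_0(0) = a_0 = -1
y_1 = S_1(0) = a_1 = 5
y_2 = S_2(0) = a_2 = -4
y_3 = S_3(0) = a_3 = 1
y_4 = S_3(1) = -3
t_q=29/4 is in segment 3 (τ=1/4); S_3(τ)=2261/4608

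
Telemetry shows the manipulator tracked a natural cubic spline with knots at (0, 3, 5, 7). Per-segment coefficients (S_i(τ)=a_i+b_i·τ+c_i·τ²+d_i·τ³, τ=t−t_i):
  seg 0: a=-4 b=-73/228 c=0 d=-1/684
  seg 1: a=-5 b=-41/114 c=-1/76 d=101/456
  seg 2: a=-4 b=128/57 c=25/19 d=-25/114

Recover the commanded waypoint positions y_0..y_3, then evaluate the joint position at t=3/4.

y_0 = S_0(0) = a_0 = -4
y_1 = S_1(0) = a_1 = -5
y_2 = S_2(0) = a_2 = -4
y_3 = S_2(2) = 4
t_q=3/4 is in segment 0 (τ=3/4); S_0(τ)=-20627/4864

y_0=-4 y_1=-5 y_2=-4 y_3=4
S(3/4) = -20627/4864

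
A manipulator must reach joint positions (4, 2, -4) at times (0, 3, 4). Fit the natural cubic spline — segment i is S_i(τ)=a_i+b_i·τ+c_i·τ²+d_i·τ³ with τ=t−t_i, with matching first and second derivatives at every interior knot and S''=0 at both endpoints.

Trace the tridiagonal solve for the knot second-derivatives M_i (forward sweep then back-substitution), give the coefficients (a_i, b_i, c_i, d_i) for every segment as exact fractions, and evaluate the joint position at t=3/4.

  seg 0: a=4 b=4/3 c=0 d=-2/9
  seg 1: a=2 b=-14/3 c=-2 d=2/3
S(3/4) = 157/32

Δ: Δ0=-2/3, Δ1=-6
row 1: diag=8, rhs=-32; c'=1/8, d'=-4
back: M1=-4
M: M0=0, M1=-4, M2=0
seg 0: a=4, c=M0/2=0, d=(M1−M0)/(6·3)=-2/9, b=Δ0−h0·(2M0+M1)/6=4/3
seg 1: a=2, c=M1/2=-2, d=(M2−M1)/(6·1)=2/3, b=Δ1−h1·(2M1+M2)/6=-14/3
t_q=3/4 → seg 0, τ=3/4; S=4+4/3·τ+0·τ²+-2/9·τ³=157/32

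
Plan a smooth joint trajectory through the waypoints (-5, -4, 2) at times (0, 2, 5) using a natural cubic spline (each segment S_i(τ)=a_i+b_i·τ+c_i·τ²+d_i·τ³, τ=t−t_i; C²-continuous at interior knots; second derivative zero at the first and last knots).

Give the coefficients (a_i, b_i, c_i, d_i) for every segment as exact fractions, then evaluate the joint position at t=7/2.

Δ: Δ0=1/2, Δ1=2
row 1: diag=10, rhs=9; c'=3/10, d'=9/10
back: M1=9/10
M: M0=0, M1=9/10, M2=0
seg 0: a=-5, c=M0/2=0, d=(M1−M0)/(6·2)=3/40, b=Δ0−h0·(2M0+M1)/6=1/5
seg 1: a=-4, c=M1/2=9/20, d=(M2−M1)/(6·3)=-1/20, b=Δ1−h1·(2M1+M2)/6=11/10
t_q=7/2 → seg 1, τ=3/2; S=-4+11/10·τ+9/20·τ²+-1/20·τ³=-241/160

  seg 0: a=-5 b=1/5 c=0 d=3/40
  seg 1: a=-4 b=11/10 c=9/20 d=-1/20
S(7/2) = -241/160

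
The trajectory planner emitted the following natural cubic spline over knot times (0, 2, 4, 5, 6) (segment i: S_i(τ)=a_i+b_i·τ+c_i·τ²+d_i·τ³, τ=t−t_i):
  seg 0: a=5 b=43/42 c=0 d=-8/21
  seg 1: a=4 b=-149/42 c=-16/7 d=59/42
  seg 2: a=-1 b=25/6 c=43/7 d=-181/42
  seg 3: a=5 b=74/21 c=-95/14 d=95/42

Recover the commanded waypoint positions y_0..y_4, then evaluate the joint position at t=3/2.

y_0 = S_0(0) = a_0 = 5
y_1 = S_1(0) = a_1 = 4
y_2 = S_2(0) = a_2 = -1
y_3 = S_3(0) = a_3 = 5
y_4 = S_3(1) = 4
t_q=3/2 is in segment 0 (τ=3/2); S_0(τ)=21/4

y_0=5 y_1=4 y_2=-1 y_3=5 y_4=4
S(3/2) = 21/4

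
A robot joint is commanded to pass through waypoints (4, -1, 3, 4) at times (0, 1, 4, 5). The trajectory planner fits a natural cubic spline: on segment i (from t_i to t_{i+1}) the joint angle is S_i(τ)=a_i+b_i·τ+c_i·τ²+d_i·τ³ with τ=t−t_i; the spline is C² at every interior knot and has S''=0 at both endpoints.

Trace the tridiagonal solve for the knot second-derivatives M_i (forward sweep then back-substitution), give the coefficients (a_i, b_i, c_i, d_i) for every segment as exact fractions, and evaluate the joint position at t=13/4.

  seg 0: a=4 b=-196/33 c=0 d=31/33
  seg 1: a=-1 b=-103/33 c=31/11 d=-4/9
  seg 2: a=3 b=59/33 c=-13/11 d=13/33
S(13/4) = 13/11

Δ: Δ0=-5, Δ1=4/3, Δ2=1
row 1: diag=8, rhs=38; c'=3/8, d'=19/4
row 2: denom=8−3·3/8=55/8; d'=(-2−3·19/4)/(55/8)=-26/11
back: M2=-26/11
back: M1=19/4−3/8·-26/11=62/11
M: M0=0, M1=62/11, M2=-26/11, M3=0
seg 0: a=4, c=M0/2=0, d=(M1−M0)/(6·1)=31/33, b=Δ0−h0·(2M0+M1)/6=-196/33
seg 1: a=-1, c=M1/2=31/11, d=(M2−M1)/(6·3)=-4/9, b=Δ1−h1·(2M1+M2)/6=-103/33
seg 2: a=3, c=M2/2=-13/11, d=(M3−M2)/(6·1)=13/33, b=Δ2−h2·(2M2+M3)/6=59/33
t_q=13/4 → seg 1, τ=9/4; S=-1+-103/33·τ+31/11·τ²+-4/9·τ³=13/11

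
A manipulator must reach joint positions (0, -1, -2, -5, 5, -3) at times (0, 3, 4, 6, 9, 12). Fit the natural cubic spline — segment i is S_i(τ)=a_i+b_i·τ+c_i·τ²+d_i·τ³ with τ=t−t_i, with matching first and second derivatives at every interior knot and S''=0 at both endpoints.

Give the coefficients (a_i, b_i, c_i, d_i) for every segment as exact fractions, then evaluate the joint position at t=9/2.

  seg 0: a=0 b=-665/3222 c=0 d=-409/28998
  seg 1: a=-1 b=-946/1611 c=-409/3222 d=-307/1074
  seg 2: a=-2 b=-5473/3222 c=-1586/1611 d=97/179
  seg 3: a=-5 b=2791/3222 c=3652/1611 d=-13963/28998
  seg 4: a=5 b=2363/1611 c=-6659/3222 d=6659/28998
S(9/2) = -13007/4296

Δ: Δ0=-1/3, Δ1=-1, Δ2=-3/2, Δ3=10/3, Δ4=-8/3
row 1: diag=8, rhs=-4; c'=1/8, d'=-1/2
row 2: denom=6−1·1/8=47/8; d'=(-3−1·-1/2)/(47/8)=-20/47
row 3: denom=10−2·16/47=438/47; d'=(29−2·-20/47)/(438/47)=1403/438
row 4: denom=12−3·47/146=1611/146; d'=(-36−3·1403/438)/(1611/146)=-6659/1611
back: M4=-6659/1611
back: M3=1403/438−47/146·-6659/1611=7304/1611
back: M2=-20/47−16/47·7304/1611=-3172/1611
back: M1=-1/2−1/8·-3172/1611=-409/1611
M: M0=0, M1=-409/1611, M2=-3172/1611, M3=7304/1611, M4=-6659/1611, M5=0
seg 0: a=0, c=M0/2=0, d=(M1−M0)/(6·3)=-409/28998, b=Δ0−h0·(2M0+M1)/6=-665/3222
seg 1: a=-1, c=M1/2=-409/3222, d=(M2−M1)/(6·1)=-307/1074, b=Δ1−h1·(2M1+M2)/6=-946/1611
seg 2: a=-2, c=M2/2=-1586/1611, d=(M3−M2)/(6·2)=97/179, b=Δ2−h2·(2M2+M3)/6=-5473/3222
seg 3: a=-5, c=M3/2=3652/1611, d=(M4−M3)/(6·3)=-13963/28998, b=Δ3−h3·(2M3+M4)/6=2791/3222
seg 4: a=5, c=M4/2=-6659/3222, d=(M5−M4)/(6·3)=6659/28998, b=Δ4−h4·(2M4+M5)/6=2363/1611
t_q=9/2 → seg 2, τ=1/2; S=-2+-5473/3222·τ+-1586/1611·τ²+97/179·τ³=-13007/4296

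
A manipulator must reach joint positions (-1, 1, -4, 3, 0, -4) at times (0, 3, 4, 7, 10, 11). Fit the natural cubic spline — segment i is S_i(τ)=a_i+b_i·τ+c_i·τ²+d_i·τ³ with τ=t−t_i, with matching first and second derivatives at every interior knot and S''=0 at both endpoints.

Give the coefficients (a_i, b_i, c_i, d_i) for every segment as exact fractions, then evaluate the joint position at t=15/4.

Δ: Δ0=2/3, Δ1=-5, Δ2=7/3, Δ3=-1, Δ4=-4
row 1: diag=8, rhs=-34; c'=1/8, d'=-17/4
row 2: denom=8−1·1/8=63/8; d'=(44−1·-17/4)/(63/8)=386/63
row 3: denom=12−3·8/21=76/7; d'=(-20−3·386/63)/(76/7)=-403/114
row 4: denom=8−3·21/76=545/76; d'=(-18−3·-403/114)/(545/76)=-562/545
back: M4=-562/545
back: M3=-403/114−21/76·-562/545=-5314/1635
back: M2=386/63−8/21·-5314/1635=4014/545
back: M1=-17/4−1/8·4014/545=-2818/545
M: M0=0, M1=-2818/545, M2=4014/545, M3=-5314/1635, M4=-562/545, M5=0
seg 0: a=-1, c=M0/2=0, d=(M1−M0)/(6·3)=-1409/4905, b=Δ0−h0·(2M0+M1)/6=5317/1635
seg 1: a=1, c=M1/2=-1409/545, d=(M2−M1)/(6·1)=3416/1635, b=Δ1−h1·(2M1+M2)/6=-7364/1635
seg 2: a=-4, c=M2/2=2007/545, d=(M3−M2)/(6·3)=-8678/14715, b=Δ2−h2·(2M2+M3)/6=-1114/327
seg 3: a=3, c=M3/2=-2657/1635, d=(M4−M3)/(6·3)=1814/14715, b=Δ3−h3·(2M3+M4)/6=4522/1635
seg 4: a=0, c=M4/2=-281/545, d=(M5−M4)/(6·1)=281/1635, b=Δ4−h4·(2M4+M5)/6=-5978/1635
t_q=15/4 → seg 1, τ=3/4; S=1+-7364/1635·τ+-1409/545·τ²+3416/1635·τ³=-25731/8720

  seg 0: a=-1 b=5317/1635 c=0 d=-1409/4905
  seg 1: a=1 b=-7364/1635 c=-1409/545 d=3416/1635
  seg 2: a=-4 b=-1114/327 c=2007/545 d=-8678/14715
  seg 3: a=3 b=4522/1635 c=-2657/1635 d=1814/14715
  seg 4: a=0 b=-5978/1635 c=-281/545 d=281/1635
S(15/4) = -25731/8720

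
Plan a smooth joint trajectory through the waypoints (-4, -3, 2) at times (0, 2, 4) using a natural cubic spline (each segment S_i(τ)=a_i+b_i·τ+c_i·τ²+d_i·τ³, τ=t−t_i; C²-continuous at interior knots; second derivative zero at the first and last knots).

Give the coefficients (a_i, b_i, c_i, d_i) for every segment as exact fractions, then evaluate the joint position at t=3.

Δ: Δ0=1/2, Δ1=5/2
row 1: diag=8, rhs=12; c'=1/4, d'=3/2
back: M1=3/2
M: M0=0, M1=3/2, M2=0
seg 0: a=-4, c=M0/2=0, d=(M1−M0)/(6·2)=1/8, b=Δ0−h0·(2M0+M1)/6=0
seg 1: a=-3, c=M1/2=3/4, d=(M2−M1)/(6·2)=-1/8, b=Δ1−h1·(2M1+M2)/6=3/2
t_q=3 → seg 1, τ=1; S=-3+3/2·τ+3/4·τ²+-1/8·τ³=-7/8

  seg 0: a=-4 b=0 c=0 d=1/8
  seg 1: a=-3 b=3/2 c=3/4 d=-1/8
S(3) = -7/8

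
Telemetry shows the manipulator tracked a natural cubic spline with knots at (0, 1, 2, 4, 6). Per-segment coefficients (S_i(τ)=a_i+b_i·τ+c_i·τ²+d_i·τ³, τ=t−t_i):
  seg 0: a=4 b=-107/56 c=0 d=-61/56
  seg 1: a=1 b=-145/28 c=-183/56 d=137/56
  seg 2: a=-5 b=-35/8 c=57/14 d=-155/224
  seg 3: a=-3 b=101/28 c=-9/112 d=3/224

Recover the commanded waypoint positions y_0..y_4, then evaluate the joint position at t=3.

y_0 = S_0(0) = a_0 = 4
y_1 = S_1(0) = a_1 = 1
y_2 = S_2(0) = a_2 = -5
y_3 = S_3(0) = a_3 = -3
y_4 = S_3(2) = 4
t_q=3 is in segment 2 (τ=1); S_2(τ)=-1343/224

y_0=4 y_1=1 y_2=-5 y_3=-3 y_4=4
S(3) = -1343/224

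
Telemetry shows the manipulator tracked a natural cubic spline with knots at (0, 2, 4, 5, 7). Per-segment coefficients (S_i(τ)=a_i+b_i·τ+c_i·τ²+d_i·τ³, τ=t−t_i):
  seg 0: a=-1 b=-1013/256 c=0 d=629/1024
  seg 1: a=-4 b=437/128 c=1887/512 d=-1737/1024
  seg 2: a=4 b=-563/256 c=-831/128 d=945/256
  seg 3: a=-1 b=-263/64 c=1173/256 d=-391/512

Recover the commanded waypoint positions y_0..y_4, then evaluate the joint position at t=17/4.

y_0 = S_0(0) = a_0 = -1
y_1 = S_1(0) = a_1 = -4
y_2 = S_2(0) = a_2 = 4
y_3 = S_3(0) = a_3 = -1
y_4 = S_3(2) = 3
t_q=17/4 is in segment 2 (τ=1/4); S_2(τ)=50825/16384

y_0=-1 y_1=-4 y_2=4 y_3=-1 y_4=3
S(17/4) = 50825/16384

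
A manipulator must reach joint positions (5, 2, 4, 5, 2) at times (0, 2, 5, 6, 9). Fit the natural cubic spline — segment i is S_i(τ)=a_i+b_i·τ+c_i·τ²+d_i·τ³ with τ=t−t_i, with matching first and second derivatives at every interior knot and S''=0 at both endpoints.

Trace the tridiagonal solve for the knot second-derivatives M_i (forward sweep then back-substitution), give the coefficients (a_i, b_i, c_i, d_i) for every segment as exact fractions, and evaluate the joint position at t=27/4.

  seg 0: a=5 b=-541/279 c=0 d=245/2232
  seg 1: a=2 b=-347/558 c=245/372 d=-767/10044
  seg 2: a=4 b=1415/1116 c=-8/279 d=-89/372
  seg 3: a=5 b=275/558 c=-833/1116 d=833/10044
S(27/4) = 39559/7936

Δ: Δ0=-3/2, Δ1=2/3, Δ2=1, Δ3=-1
row 1: diag=10, rhs=13; c'=3/10, d'=13/10
row 2: denom=8−3·3/10=71/10; d'=(2−3·13/10)/(71/10)=-19/71
row 3: denom=8−1·10/71=558/71; d'=(-12−1·-19/71)/(558/71)=-833/558
back: M3=-833/558
back: M2=-19/71−10/71·-833/558=-16/279
back: M1=13/10−3/10·-16/279=245/186
M: M0=0, M1=245/186, M2=-16/279, M3=-833/558, M4=0
seg 0: a=5, c=M0/2=0, d=(M1−M0)/(6·2)=245/2232, b=Δ0−h0·(2M0+M1)/6=-541/279
seg 1: a=2, c=M1/2=245/372, d=(M2−M1)/(6·3)=-767/10044, b=Δ1−h1·(2M1+M2)/6=-347/558
seg 2: a=4, c=M2/2=-8/279, d=(M3−M2)/(6·1)=-89/372, b=Δ2−h2·(2M2+M3)/6=1415/1116
seg 3: a=5, c=M3/2=-833/1116, d=(M4−M3)/(6·3)=833/10044, b=Δ3−h3·(2M3+M4)/6=275/558
t_q=27/4 → seg 3, τ=3/4; S=5+275/558·τ+-833/1116·τ²+833/10044·τ³=39559/7936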